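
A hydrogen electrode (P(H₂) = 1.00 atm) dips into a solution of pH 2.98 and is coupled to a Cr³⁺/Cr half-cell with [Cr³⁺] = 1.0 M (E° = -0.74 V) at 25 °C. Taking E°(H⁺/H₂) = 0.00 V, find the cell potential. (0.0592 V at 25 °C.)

0.56 V

The hydrogen couple is the cathode, so E°_cell = 0.74 V; n = 6.
[H⁺] = 10^(−2.98) = 0.0010 M, and Q = [Cr³⁺]^2·P(H₂)^3 / [H⁺]^6 = 7.59 × 10^17.
E = E° − (0.0592/6) log Q = 0.74 − (0.0592/6)(17.880) = 0.564 V.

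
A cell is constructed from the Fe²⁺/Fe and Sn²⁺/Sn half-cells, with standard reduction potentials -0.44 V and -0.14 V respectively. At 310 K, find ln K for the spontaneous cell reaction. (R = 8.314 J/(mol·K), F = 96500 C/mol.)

ln K = 22.5

E°_cell = -0.14 − (-0.44) = 0.30 V, with n = 2 electrons transferred.
At equilibrium E = 0, so the Nernst equation gives ln K = nFE°/RT = (2)(96500)(0.30)/((8.314)(310)) = 22.47.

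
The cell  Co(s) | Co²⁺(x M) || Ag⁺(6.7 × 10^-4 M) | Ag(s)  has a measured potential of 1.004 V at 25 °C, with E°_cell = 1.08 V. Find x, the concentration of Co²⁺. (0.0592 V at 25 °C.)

1.7 × 10^-4 M

From the Nernst equation, log Q = n(E° − E)/0.0592 = 2(1.08 − 1.004)/0.0592 = 2.568, so Q = 369.
With Q = [Co²⁺]/[Ag⁺]^2 and the known concentrations, [Co²⁺] in the numerator gives [Co²⁺] = 1.7 × 10^-4 M.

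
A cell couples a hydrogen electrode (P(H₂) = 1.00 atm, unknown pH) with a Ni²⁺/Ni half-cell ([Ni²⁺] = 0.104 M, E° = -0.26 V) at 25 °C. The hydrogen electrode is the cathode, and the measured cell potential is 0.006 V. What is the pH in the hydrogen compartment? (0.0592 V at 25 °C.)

E°_cell = 0.26 V and n = 2.
log Q = n(E° − E)/0.0592 = 2×(0.26 − 0.006)/0.0592 = 8.581.
With Q = [Ni²⁺]·P(H₂) / [H⁺]^2, solving for [H⁺] gives log[H⁺] = -4.782, so pH = 4.78.

pH = 4.78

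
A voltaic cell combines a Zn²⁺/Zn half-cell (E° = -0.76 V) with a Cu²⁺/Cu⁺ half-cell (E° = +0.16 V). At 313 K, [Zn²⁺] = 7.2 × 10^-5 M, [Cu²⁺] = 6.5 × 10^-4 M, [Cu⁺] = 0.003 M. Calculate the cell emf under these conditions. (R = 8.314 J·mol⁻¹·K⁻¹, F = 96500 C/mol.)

1.01 V

The Cu²⁺/Cu⁺ couple has the higher reduction potential and acts as the cathode, so E°_cell = +0.16 − (-0.76) = 0.92 V.
Balancing electrons gives n = 2; the reaction quotient is Q = [Zn²⁺]·[Cu⁺]^2/[Cu²⁺]^2 = 0.00153.
E = E° − (RT/nF) ln Q = 0.92 − (8.314×313)/(2×96500) × (-6.480) = 0.920 + 0.087 = 1.007 V.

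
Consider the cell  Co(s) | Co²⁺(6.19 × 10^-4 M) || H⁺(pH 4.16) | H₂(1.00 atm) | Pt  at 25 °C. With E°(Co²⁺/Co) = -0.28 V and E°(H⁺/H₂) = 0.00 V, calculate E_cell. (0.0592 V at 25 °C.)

0.13 V

The hydrogen couple is the cathode, so E°_cell = 0.28 V; n = 2.
[H⁺] = 10^(−4.16) = 6.9 × 10^-5 M, and Q = [Co²⁺]·P(H₂) / [H⁺]^2 = 1.29 × 10^5.
E = E° − (0.0592/2) log Q = 0.28 − (0.0592/2)(5.112) = 0.129 V.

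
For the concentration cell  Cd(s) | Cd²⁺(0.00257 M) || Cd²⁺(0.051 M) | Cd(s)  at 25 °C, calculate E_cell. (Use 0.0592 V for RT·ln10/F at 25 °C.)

Both half-cells are Cd²⁺/Cd, so E°_cell = 0. The concentrated side is the cathode; the cell reaction moves Cd²⁺ from high to low concentration with n = 2.
Q = [Cd²⁺]_dilute/[Cd²⁺]_conc = 0.00257/0.051 = 0.0504.
E = 0 − (0.0592/2) log Q = −(0.0592/2)(-1.298) = 0.0384 V.

0.038 V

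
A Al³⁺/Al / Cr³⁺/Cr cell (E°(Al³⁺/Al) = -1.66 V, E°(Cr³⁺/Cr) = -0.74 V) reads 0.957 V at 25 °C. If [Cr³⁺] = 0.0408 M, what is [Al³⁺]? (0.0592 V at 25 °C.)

From the Nernst equation, log Q = n(E° − E)/0.0592 = 3(0.92 − 0.957)/0.0592 = -1.875, so Q = 0.0133.
With Q = [Al³⁺]/[Cr³⁺] and the known concentrations, [Al³⁺] in the numerator gives [Al³⁺] = 5.4 × 10^-4 M.

5.4 × 10^-4 M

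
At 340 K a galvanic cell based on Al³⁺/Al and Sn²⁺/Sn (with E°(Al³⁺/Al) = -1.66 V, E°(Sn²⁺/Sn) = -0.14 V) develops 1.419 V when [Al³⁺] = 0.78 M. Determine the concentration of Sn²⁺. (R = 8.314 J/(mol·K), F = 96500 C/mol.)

From the Nernst equation, ln Q = nF(E° − E)/RT = 6×96500×(1.52 − 1.419)/(8.314×340) = 20.688, so Q = 9.65 × 10^8.
With Q = [Al³⁺]^2/[Sn²⁺]^3 and the known concentrations, [Sn²⁺]^3 in the denominator gives [Sn²⁺] = 8.6 × 10^-4 M.

8.6 × 10^-4 M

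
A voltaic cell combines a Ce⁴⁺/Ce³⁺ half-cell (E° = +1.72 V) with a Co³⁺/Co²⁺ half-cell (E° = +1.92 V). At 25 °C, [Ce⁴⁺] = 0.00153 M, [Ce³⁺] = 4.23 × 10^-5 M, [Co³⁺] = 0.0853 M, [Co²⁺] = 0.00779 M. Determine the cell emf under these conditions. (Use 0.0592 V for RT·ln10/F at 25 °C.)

The Co³⁺/Co²⁺ couple has the higher reduction potential and acts as the cathode, so E°_cell = +1.92 − (+1.72) = 0.20 V.
Balancing electrons gives n = 1; the reaction quotient is Q = [Ce⁴⁺]·[Co²⁺]/([Ce³⁺]·[Co³⁺]) = 3.30.
At 25 °C, E = E° − (0.0592/n) log Q = 0.20 − (0.0592/1)(0.519) = 0.200 − 0.031 = 0.169 V.

0.169 V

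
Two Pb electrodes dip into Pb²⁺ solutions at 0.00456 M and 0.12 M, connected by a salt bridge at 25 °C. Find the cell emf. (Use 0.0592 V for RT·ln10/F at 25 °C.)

Both half-cells are Pb²⁺/Pb, so E°_cell = 0. The concentrated side is the cathode; the cell reaction moves Pb²⁺ from high to low concentration with n = 2.
Q = [Pb²⁺]_dilute/[Pb²⁺]_conc = 0.00456/0.12 = 0.0380.
E = 0 − (0.0592/2) log Q = −(0.0592/2)(-1.420) = 0.0420 V.

0.042 V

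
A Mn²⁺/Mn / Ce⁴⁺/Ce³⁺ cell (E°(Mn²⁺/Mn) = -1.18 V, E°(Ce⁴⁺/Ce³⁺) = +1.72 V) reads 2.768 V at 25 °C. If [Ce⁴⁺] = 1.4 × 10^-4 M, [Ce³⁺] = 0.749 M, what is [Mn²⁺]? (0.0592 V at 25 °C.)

From the Nernst equation, log Q = n(E° − E)/0.0592 = 2(2.90 − 2.768)/0.0592 = 4.459, so Q = 2.88 × 10^4.
With Q = [Mn²⁺]·[Ce³⁺]^2/[Ce⁴⁺]^2 and the known concentrations, [Mn²⁺] in the numerator gives [Mn²⁺] = 0.001 M.

0.001 M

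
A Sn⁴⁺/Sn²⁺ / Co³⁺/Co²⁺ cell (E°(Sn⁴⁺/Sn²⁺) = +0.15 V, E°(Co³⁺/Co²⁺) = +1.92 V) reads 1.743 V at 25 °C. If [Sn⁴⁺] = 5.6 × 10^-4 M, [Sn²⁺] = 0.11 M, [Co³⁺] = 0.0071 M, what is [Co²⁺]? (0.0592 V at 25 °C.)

From the Nernst equation, log Q = n(E° − E)/0.0592 = 2(1.77 − 1.743)/0.0592 = 0.912, so Q = 8.17.
With Q = [Sn⁴⁺]·[Co²⁺]^2/([Sn²⁺]·[Co³⁺]^2) and the known concentrations, [Co²⁺]^2 in the numerator gives [Co²⁺] = 0.28 M.

0.28 M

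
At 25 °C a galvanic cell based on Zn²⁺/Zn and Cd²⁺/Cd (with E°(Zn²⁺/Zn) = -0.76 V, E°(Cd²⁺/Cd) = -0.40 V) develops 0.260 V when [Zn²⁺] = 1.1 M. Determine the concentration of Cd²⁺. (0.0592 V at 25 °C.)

From the Nernst equation, log Q = n(E° − E)/0.0592 = 2(0.36 − 0.260)/0.0592 = 3.378, so Q = 2390.
With Q = [Zn²⁺]/[Cd²⁺] and the known concentrations, [Cd²⁺] in the denominator gives [Cd²⁺] = 4.6 × 10^-4 M.

4.6 × 10^-4 M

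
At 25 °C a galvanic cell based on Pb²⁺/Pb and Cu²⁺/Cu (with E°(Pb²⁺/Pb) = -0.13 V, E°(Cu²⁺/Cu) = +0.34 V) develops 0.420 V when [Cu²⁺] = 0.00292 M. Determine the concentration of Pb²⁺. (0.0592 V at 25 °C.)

From the Nernst equation, log Q = n(E° − E)/0.0592 = 2(0.47 − 0.420)/0.0592 = 1.689, so Q = 48.9.
With Q = [Pb²⁺]/[Cu²⁺] and the known concentrations, [Pb²⁺] in the numerator gives [Pb²⁺] = 0.14 M.

0.14 M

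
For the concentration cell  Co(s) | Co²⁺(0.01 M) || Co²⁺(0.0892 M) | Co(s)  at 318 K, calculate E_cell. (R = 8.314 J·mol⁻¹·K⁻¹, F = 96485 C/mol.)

Both half-cells are Co²⁺/Co, so E°_cell = 0. The concentrated side is the cathode; the cell reaction moves Co²⁺ from high to low concentration with n = 2.
Q = [Co²⁺]_dilute/[Co²⁺]_conc = 0.01/0.0892 = 0.112.
E = 0 − (RT/nF) ln Q = −((8.314×318)/(2×96485))(-2.188) = 0.0300 V.

0.030 V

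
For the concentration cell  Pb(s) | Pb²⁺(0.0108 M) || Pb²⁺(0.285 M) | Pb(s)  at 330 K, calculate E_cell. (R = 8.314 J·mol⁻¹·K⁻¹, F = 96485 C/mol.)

Both half-cells are Pb²⁺/Pb, so E°_cell = 0. The concentrated side is the cathode; the cell reaction moves Pb²⁺ from high to low concentration with n = 2.
Q = [Pb²⁺]_dilute/[Pb²⁺]_conc = 0.0108/0.285 = 0.0379.
E = 0 − (RT/nF) ln Q = −((8.314×330)/(2×96485))(-3.273) = 0.0465 V.

0.047 V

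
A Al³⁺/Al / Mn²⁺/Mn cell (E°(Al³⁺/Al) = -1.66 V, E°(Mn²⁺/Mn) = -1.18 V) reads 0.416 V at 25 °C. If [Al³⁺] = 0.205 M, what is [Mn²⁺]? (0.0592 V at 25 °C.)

From the Nernst equation, log Q = n(E° − E)/0.0592 = 6(0.48 − 0.416)/0.0592 = 6.486, so Q = 3.07 × 10^6.
With Q = [Al³⁺]^2/[Mn²⁺]^3 and the known concentrations, [Mn²⁺]^3 in the denominator gives [Mn²⁺] = 0.0024 M.

0.0024 M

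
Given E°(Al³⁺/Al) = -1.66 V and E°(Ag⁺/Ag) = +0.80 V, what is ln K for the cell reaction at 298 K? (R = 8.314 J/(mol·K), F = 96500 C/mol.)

ln K = 287.4

E°_cell = +0.80 − (-1.66) = 2.46 V, with n = 3 electrons transferred.
At equilibrium E = 0, so the Nernst equation gives ln K = nFE°/RT = (3)(96500)(2.46)/((8.314)(298)) = 287.45.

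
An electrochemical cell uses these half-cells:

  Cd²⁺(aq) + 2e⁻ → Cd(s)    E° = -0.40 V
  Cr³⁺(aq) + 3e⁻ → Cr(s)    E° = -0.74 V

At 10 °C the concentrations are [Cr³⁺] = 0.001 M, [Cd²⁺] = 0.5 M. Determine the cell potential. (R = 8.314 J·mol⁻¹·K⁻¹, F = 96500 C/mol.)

The Cd²⁺/Cd couple has the higher reduction potential and acts as the cathode, so E°_cell = -0.40 − (-0.74) = 0.34 V.
Balancing electrons gives n = 6; the reaction quotient is Q = [Cr³⁺]^2/[Cd²⁺]^3 = 8 × 10^-6.
E = E° − (RT/nF) ln Q = 0.34 − (8.314×283)/(6×96500) × (-11.736) = 0.340 + 0.048 = 0.388 V.

0.388 V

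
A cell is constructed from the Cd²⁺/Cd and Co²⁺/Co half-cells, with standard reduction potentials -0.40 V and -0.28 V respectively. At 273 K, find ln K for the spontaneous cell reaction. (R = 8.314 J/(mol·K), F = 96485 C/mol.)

ln K = 10.2

E°_cell = -0.28 − (-0.40) = 0.12 V, with n = 2 electrons transferred.
At equilibrium E = 0, so the Nernst equation gives ln K = nFE°/RT = (2)(96485)(0.12)/((8.314)(273)) = 10.20.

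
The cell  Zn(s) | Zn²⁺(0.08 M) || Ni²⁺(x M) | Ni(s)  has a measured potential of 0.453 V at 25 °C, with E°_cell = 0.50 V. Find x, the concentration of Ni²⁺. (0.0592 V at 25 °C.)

0.0021 M

From the Nernst equation, log Q = n(E° − E)/0.0592 = 2(0.50 − 0.453)/0.0592 = 1.588, so Q = 38.7.
With Q = [Zn²⁺]/[Ni²⁺] and the known concentrations, [Ni²⁺] in the denominator gives [Ni²⁺] = 0.0021 M.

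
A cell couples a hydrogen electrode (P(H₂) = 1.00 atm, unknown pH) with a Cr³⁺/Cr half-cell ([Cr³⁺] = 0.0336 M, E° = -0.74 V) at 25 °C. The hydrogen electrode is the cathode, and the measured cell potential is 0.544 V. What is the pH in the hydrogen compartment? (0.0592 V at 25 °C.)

pH = 3.80

E°_cell = 0.74 V and n = 6.
log Q = n(E° − E)/0.0592 = 6×(0.74 − 0.544)/0.0592 = 19.865.
With Q = [Cr³⁺]^2·P(H₂)^3 / [H⁺]^6, solving for [H⁺] gives log[H⁺] = -3.802, so pH = 3.80.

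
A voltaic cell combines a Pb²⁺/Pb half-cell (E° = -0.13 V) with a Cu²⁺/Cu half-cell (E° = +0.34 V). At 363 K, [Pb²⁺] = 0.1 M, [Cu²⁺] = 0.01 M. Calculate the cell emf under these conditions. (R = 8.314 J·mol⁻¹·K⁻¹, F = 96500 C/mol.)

The Cu²⁺/Cu couple has the higher reduction potential and acts as the cathode, so E°_cell = +0.34 − (-0.13) = 0.47 V.
Balancing electrons gives n = 2; the reaction quotient is Q = [Pb²⁺]/[Cu²⁺] = 10.0.
E = E° − (RT/nF) ln Q = 0.47 − (8.314×363)/(2×96500) × (2.303) = 0.470 − 0.036 = 0.434 V.

0.434 V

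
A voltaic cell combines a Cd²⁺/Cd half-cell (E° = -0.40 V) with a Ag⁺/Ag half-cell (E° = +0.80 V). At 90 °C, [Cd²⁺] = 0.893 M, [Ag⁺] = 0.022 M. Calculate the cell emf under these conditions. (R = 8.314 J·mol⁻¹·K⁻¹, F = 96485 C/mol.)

1.08 V

The Ag⁺/Ag couple has the higher reduction potential and acts as the cathode, so E°_cell = +0.80 − (-0.40) = 1.20 V.
Balancing electrons gives n = 2; the reaction quotient is Q = [Cd²⁺]/[Ag⁺]^2 = 1850.
E = E° − (RT/nF) ln Q = 1.20 − (8.314×363)/(2×96485) × (7.520) = 1.200 − 0.118 = 1.082 V.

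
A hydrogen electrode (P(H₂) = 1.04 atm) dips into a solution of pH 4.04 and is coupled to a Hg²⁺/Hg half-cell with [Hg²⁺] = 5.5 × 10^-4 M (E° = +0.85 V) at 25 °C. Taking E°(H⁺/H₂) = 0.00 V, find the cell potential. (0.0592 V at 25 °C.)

The Hg²⁺/Hg couple is the cathode, so E°_cell = 0.85 V; n = 2.
[H⁺] = 10^(−4.04) = 9.1 × 10^-5 M, and Q = [H⁺]^2 / ([Hg²⁺]·P(H₂)) = 1.45 × 10^-5.
E = E° − (0.0592/2) log Q = 0.85 − (0.0592/2)(-4.837) = 0.993 V.

0.99 V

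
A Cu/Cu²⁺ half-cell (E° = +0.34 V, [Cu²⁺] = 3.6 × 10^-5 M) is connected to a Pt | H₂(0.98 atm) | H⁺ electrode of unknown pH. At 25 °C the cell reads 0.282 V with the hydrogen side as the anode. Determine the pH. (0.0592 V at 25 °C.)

E°_cell = 0.34 V and n = 2.
log Q = n(E° − E)/0.0592 = 2×(0.34 − 0.282)/0.0592 = 1.959.
With Q = [H⁺]^2 / ([Cu²⁺]·P(H₂)), solving for [H⁺] gives log[H⁺] = -1.247, so pH = 1.25.

pH = 1.25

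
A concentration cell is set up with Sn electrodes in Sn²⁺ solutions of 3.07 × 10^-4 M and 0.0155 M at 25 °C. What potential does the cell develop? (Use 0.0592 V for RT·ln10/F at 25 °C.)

Both half-cells are Sn²⁺/Sn, so E°_cell = 0. The concentrated side is the cathode; the cell reaction moves Sn²⁺ from high to low concentration with n = 2.
Q = [Sn²⁺]_dilute/[Sn²⁺]_conc = 3.07 × 10^-4/0.0155 = 0.0198.
E = 0 − (0.0592/2) log Q = −(0.0592/2)(-1.703) = 0.0504 V.

0.050 V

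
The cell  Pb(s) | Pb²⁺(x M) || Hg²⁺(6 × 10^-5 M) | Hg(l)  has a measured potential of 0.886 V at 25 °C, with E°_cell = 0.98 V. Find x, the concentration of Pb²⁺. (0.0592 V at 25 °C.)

0.09 M

From the Nernst equation, log Q = n(E° − E)/0.0592 = 2(0.98 − 0.886)/0.0592 = 3.176, so Q = 1500.
With Q = [Pb²⁺]/[Hg²⁺] and the known concentrations, [Pb²⁺] in the numerator gives [Pb²⁺] = 0.09 M.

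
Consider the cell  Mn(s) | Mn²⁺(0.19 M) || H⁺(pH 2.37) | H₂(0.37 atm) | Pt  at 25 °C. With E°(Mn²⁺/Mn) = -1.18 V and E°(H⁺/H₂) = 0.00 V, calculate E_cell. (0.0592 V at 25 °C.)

The hydrogen couple is the cathode, so E°_cell = 1.18 V; n = 2.
[H⁺] = 10^(−2.37) = 0.0043 M, and Q = [Mn²⁺]·P(H₂) / [H⁺]^2 = 3860.
E = E° − (0.0592/2) log Q = 1.18 − (0.0592/2)(3.587) = 1.074 V.

1.07 V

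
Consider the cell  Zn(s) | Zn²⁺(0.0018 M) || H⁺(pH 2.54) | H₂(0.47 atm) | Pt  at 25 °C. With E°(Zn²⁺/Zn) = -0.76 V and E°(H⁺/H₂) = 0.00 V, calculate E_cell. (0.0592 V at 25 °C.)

The hydrogen couple is the cathode, so E°_cell = 0.76 V; n = 2.
[H⁺] = 10^(−2.54) = 0.0029 M, and Q = [Zn²⁺]·P(H₂) / [H⁺]^2 = 102.
E = E° − (0.0592/2) log Q = 0.76 − (0.0592/2)(2.007) = 0.701 V.

0.70 V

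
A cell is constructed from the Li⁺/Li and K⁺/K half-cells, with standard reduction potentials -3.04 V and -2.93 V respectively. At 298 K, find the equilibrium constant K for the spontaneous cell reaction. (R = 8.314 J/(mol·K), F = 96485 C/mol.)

E°_cell = -2.93 − (-3.04) = 0.11 V, with n = 1 electron transferred.
At equilibrium E = 0, so the Nernst equation gives ln K = nFE°/RT = (1)(96485)(0.11)/((8.314)(298)) = 4.28.
K = e^4.28 = 73.

73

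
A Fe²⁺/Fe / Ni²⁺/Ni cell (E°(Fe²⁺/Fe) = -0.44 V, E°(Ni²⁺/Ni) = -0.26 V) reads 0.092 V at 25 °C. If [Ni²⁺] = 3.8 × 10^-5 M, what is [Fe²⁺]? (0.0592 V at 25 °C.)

0.036 M

From the Nernst equation, log Q = n(E° − E)/0.0592 = 2(0.18 − 0.092)/0.0592 = 2.973, so Q = 940.
With Q = [Fe²⁺]/[Ni²⁺] and the known concentrations, [Fe²⁺] in the numerator gives [Fe²⁺] = 0.036 M.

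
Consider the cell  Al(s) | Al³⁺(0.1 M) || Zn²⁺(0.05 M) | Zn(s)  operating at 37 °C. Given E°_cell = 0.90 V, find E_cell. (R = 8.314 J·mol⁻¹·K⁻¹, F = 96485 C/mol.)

0.880 V

Balancing electrons gives n = 6; the reaction quotient is Q = [Al³⁺]^2/[Zn²⁺]^3 = 80.0.
E = E° − (RT/nF) ln Q = 0.90 − (8.314×310)/(6×96485) × (4.382) = 0.900 − 0.020 = 0.880 V.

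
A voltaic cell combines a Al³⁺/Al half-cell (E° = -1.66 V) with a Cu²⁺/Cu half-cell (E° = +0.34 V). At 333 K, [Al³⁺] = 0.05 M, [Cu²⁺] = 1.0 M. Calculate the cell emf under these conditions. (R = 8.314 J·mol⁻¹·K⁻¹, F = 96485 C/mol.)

2.03 V

The Cu²⁺/Cu couple has the higher reduction potential and acts as the cathode, so E°_cell = +0.34 − (-1.66) = 2.00 V.
Balancing electrons gives n = 6; the reaction quotient is Q = [Al³⁺]^2/[Cu²⁺]^3 = 0.00250.
E = E° − (RT/nF) ln Q = 2.00 − (8.314×333)/(6×96485) × (-5.991) = 2.000 + 0.029 = 2.029 V.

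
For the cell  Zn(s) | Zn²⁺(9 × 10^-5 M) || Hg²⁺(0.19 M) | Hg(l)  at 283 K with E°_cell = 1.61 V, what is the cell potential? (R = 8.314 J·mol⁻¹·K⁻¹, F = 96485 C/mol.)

Balancing electrons gives n = 2; the reaction quotient is Q = [Zn²⁺]/[Hg²⁺] = 4.74 × 10^-4.
E = E° − (RT/nF) ln Q = 1.61 − (8.314×283)/(2×96485) × (-7.655) = 1.610 + 0.093 = 1.703 V.

1.70 V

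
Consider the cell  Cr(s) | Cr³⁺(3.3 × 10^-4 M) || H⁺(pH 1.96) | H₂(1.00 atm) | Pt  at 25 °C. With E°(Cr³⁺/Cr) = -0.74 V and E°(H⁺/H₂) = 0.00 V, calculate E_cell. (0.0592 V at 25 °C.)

The hydrogen couple is the cathode, so E°_cell = 0.74 V; n = 6.
[H⁺] = 10^(−1.96) = 0.011 M, and Q = [Cr³⁺]^2·P(H₂)^3 / [H⁺]^6 = 6.27 × 10^4.
E = E° − (0.0592/6) log Q = 0.74 − (0.0592/6)(4.797) = 0.693 V.

0.69 V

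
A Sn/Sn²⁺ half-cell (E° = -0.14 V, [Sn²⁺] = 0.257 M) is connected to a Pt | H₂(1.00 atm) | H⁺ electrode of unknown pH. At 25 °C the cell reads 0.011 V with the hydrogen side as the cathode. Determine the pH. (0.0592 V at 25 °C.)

pH = 2.47

E°_cell = 0.14 V and n = 2.
log Q = n(E° − E)/0.0592 = 2×(0.14 − 0.011)/0.0592 = 4.358.
With Q = [Sn²⁺]·P(H₂) / [H⁺]^2, solving for [H⁺] gives log[H⁺] = -2.474, so pH = 2.47.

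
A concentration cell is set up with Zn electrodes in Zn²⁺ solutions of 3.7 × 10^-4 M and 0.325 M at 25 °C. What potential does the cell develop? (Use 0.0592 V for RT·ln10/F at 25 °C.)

Both half-cells are Zn²⁺/Zn, so E°_cell = 0. The concentrated side is the cathode; the cell reaction moves Zn²⁺ from high to low concentration with n = 2.
Q = [Zn²⁺]_dilute/[Zn²⁺]_conc = 3.7 × 10^-4/0.325 = 0.00114.
E = 0 − (0.0592/2) log Q = −(0.0592/2)(-2.944) = 0.0871 V.

0.087 V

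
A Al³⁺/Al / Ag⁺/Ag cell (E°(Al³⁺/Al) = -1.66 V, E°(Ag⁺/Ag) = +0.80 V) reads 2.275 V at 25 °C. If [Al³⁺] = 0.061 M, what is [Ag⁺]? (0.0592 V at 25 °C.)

From the Nernst equation, log Q = n(E° − E)/0.0592 = 3(2.46 − 2.275)/0.0592 = 9.375, so Q = 2.37 × 10^9.
With Q = [Al³⁺]/[Ag⁺]^3 and the known concentrations, [Ag⁺]^3 in the denominator gives [Ag⁺] = 3 × 10^-4 M.

3 × 10^-4 M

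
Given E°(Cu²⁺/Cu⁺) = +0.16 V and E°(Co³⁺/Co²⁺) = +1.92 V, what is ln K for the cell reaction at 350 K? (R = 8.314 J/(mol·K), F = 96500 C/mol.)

E°_cell = +1.92 − (+0.16) = 1.76 V, with n = 1 electron transferred.
At equilibrium E = 0, so the Nernst equation gives ln K = nFE°/RT = (1)(96500)(1.76)/((8.314)(350)) = 58.37.

ln K = 58.4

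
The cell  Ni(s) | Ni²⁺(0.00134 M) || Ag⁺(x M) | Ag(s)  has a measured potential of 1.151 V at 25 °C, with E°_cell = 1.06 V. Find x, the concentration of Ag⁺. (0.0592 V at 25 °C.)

From the Nernst equation, log Q = n(E° − E)/0.0592 = 2(1.06 − 1.151)/0.0592 = -3.074, so Q = 8.43 × 10^-4.
With Q = [Ni²⁺]/[Ag⁺]^2 and the known concentrations, [Ag⁺]^2 in the denominator gives [Ag⁺] = 1.3 M.

1.3 M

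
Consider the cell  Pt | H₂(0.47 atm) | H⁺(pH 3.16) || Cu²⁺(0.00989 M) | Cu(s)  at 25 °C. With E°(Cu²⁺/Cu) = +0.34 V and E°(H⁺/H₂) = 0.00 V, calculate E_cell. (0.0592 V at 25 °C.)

0.46 V

The Cu²⁺/Cu couple is the cathode, so E°_cell = 0.34 V; n = 2.
[H⁺] = 10^(−3.16) = 6.9 × 10^-4 M, and Q = [H⁺]^2 / ([Cu²⁺]·P(H₂)) = 1.03 × 10^-4.
E = E° − (0.0592/2) log Q = 0.34 − (0.0592/2)(-3.987) = 0.458 V.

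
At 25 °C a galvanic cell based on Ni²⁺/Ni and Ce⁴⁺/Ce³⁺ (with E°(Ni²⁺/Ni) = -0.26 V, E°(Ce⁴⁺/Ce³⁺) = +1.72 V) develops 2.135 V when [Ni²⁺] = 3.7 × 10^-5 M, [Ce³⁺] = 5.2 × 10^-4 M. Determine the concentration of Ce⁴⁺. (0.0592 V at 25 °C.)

0.0013 M

From the Nernst equation, log Q = n(E° − E)/0.0592 = 2(1.98 − 2.135)/0.0592 = -5.236, so Q = 5.8 × 10^-6.
With Q = [Ni²⁺]·[Ce³⁺]^2/[Ce⁴⁺]^2 and the known concentrations, [Ce⁴⁺]^2 in the denominator gives [Ce⁴⁺] = 0.0013 M.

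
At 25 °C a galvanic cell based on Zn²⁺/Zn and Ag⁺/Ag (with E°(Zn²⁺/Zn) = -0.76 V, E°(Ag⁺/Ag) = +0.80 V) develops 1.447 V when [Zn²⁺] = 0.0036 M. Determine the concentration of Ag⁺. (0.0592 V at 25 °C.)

From the Nernst equation, log Q = n(E° − E)/0.0592 = 2(1.56 − 1.447)/0.0592 = 3.818, so Q = 6570.
With Q = [Zn²⁺]/[Ag⁺]^2 and the known concentrations, [Ag⁺]^2 in the denominator gives [Ag⁺] = 7.4 × 10^-4 M.

7.4 × 10^-4 M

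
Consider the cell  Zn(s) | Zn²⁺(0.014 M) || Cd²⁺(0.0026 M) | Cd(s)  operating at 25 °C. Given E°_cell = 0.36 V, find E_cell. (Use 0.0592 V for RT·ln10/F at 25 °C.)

0.338 V

Balancing electrons gives n = 2; the reaction quotient is Q = [Zn²⁺]/[Cd²⁺] = 5.38.
At 25 °C, E = E° − (0.0592/n) log Q = 0.36 − (0.0592/2)(0.731) = 0.360 − 0.022 = 0.338 V.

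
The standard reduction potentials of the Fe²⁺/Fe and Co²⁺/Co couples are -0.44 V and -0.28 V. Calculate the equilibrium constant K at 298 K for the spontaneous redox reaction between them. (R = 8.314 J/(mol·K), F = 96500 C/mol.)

E°_cell = -0.28 − (-0.44) = 0.16 V, with n = 2 electrons transferred.
At equilibrium E = 0, so the Nernst equation gives ln K = nFE°/RT = (2)(96500)(0.16)/((8.314)(298)) = 12.46.
K = e^12.46 = 2.6 × 10^5.

2.6 × 10^5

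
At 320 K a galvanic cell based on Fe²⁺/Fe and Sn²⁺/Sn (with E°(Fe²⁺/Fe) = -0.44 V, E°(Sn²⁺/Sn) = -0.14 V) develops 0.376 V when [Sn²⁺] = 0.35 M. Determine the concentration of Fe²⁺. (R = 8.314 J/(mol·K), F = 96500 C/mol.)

From the Nernst equation, ln Q = nF(E° − E)/RT = 2×96500×(0.30 − 0.376)/(8.314×320) = -5.513, so Q = 0.00403.
With Q = [Fe²⁺]/[Sn²⁺] and the known concentrations, [Fe²⁺] in the numerator gives [Fe²⁺] = 0.0014 M.

0.0014 M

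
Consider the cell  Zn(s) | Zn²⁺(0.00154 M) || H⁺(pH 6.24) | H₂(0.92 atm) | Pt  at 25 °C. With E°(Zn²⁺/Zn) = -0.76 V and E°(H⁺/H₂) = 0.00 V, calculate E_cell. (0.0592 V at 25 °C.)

The hydrogen couple is the cathode, so E°_cell = 0.76 V; n = 2.
[H⁺] = 10^(−6.24) = 5.8 × 10^-7 M, and Q = [Zn²⁺]·P(H₂) / [H⁺]^2 = 4.28 × 10^9.
E = E° − (0.0592/2) log Q = 0.76 − (0.0592/2)(9.631) = 0.475 V.

0.47 V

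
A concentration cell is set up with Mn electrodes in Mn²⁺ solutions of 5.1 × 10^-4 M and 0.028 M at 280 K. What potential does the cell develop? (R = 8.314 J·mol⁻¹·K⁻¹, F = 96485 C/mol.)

0.048 V

Both half-cells are Mn²⁺/Mn, so E°_cell = 0. The concentrated side is the cathode; the cell reaction moves Mn²⁺ from high to low concentration with n = 2.
Q = [Mn²⁺]_dilute/[Mn²⁺]_conc = 5.1 × 10^-4/0.028 = 0.0182.
E = 0 − (RT/nF) ln Q = −((8.314×280)/(2×96485))(-4.006) = 0.0483 V.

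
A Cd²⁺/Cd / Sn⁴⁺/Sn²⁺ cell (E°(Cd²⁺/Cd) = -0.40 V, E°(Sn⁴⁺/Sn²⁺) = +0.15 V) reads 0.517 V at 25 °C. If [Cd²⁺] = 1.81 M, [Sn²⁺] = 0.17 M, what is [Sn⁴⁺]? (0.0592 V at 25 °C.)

From the Nernst equation, log Q = n(E° − E)/0.0592 = 2(0.55 − 0.517)/0.0592 = 1.115, so Q = 13.0.
With Q = [Cd²⁺]·[Sn²⁺]/[Sn⁴⁺] and the known concentrations, [Sn⁴⁺] in the denominator gives [Sn⁴⁺] = 0.024 M.

0.024 M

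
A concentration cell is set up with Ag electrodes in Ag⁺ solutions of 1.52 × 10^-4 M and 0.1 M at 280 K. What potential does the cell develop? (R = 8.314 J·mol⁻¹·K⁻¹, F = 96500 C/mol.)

0.16 V

Both half-cells are Ag⁺/Ag, so E°_cell = 0. The concentrated side is the cathode; the cell reaction moves Ag⁺ from high to low concentration with n = 1.
Q = [Ag⁺]_dilute/[Ag⁺]_conc = 1.52 × 10^-4/0.1 = 0.00152.
E = 0 − (RT/nF) ln Q = −((8.314×280)/(1×96500))(-6.489) = 0.1565 V.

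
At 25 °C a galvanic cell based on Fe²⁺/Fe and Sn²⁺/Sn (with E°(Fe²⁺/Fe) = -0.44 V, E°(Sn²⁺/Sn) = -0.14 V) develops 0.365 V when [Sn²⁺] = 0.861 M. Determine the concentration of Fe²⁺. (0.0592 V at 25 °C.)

0.0055 M

From the Nernst equation, log Q = n(E° − E)/0.0592 = 2(0.30 − 0.365)/0.0592 = -2.196, so Q = 0.00637.
With Q = [Fe²⁺]/[Sn²⁺] and the known concentrations, [Fe²⁺] in the numerator gives [Fe²⁺] = 0.0055 M.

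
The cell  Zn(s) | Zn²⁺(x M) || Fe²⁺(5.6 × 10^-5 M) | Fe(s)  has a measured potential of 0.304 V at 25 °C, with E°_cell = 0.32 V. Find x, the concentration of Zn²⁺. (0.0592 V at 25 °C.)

From the Nernst equation, log Q = n(E° − E)/0.0592 = 2(0.32 − 0.304)/0.0592 = 0.541, so Q = 3.47.
With Q = [Zn²⁺]/[Fe²⁺] and the known concentrations, [Zn²⁺] in the numerator gives [Zn²⁺] = 1.9 × 10^-4 M.

1.9 × 10^-4 M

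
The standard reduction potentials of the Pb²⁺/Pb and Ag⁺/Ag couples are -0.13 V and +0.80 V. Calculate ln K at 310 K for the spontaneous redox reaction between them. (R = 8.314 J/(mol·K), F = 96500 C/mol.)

E°_cell = +0.80 − (-0.13) = 0.93 V, with n = 2 electrons transferred.
At equilibrium E = 0, so the Nernst equation gives ln K = nFE°/RT = (2)(96500)(0.93)/((8.314)(310)) = 69.64.

ln K = 69.6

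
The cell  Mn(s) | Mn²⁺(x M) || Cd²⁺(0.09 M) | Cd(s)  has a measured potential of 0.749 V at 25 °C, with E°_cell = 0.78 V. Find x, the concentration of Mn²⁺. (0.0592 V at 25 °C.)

From the Nernst equation, log Q = n(E° − E)/0.0592 = 2(0.78 − 0.749)/0.0592 = 1.047, so Q = 11.2.
With Q = [Mn²⁺]/[Cd²⁺] and the known concentrations, [Mn²⁺] in the numerator gives [Mn²⁺] = 1.0 M.

1.0 M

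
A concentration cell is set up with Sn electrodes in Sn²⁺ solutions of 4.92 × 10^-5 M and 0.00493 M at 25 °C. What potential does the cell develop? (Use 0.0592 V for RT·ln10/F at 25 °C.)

Both half-cells are Sn²⁺/Sn, so E°_cell = 0. The concentrated side is the cathode; the cell reaction moves Sn²⁺ from high to low concentration with n = 2.
Q = [Sn²⁺]_dilute/[Sn²⁺]_conc = 4.92 × 10^-5/0.00493 = 0.00998.
E = 0 − (0.0592/2) log Q = −(0.0592/2)(-2.001) = 0.0592 V.

0.059 V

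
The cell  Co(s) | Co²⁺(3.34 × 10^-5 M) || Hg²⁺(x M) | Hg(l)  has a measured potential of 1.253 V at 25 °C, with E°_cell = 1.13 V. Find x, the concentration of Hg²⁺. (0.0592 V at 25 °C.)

From the Nernst equation, log Q = n(E° − E)/0.0592 = 2(1.13 − 1.253)/0.0592 = -4.155, so Q = 6.99 × 10^-5.
With Q = [Co²⁺]/[Hg²⁺] and the known concentrations, [Hg²⁺] in the denominator gives [Hg²⁺] = 0.48 M.

0.48 M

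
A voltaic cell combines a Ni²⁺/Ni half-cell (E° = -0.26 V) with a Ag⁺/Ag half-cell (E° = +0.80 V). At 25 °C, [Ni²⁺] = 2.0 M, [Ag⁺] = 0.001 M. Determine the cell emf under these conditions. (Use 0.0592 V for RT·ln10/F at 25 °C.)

0.873 V

The Ag⁺/Ag couple has the higher reduction potential and acts as the cathode, so E°_cell = +0.80 − (-0.26) = 1.06 V.
Balancing electrons gives n = 2; the reaction quotient is Q = [Ni²⁺]/[Ag⁺]^2 = 2 × 10^6.
At 25 °C, E = E° − (0.0592/n) log Q = 1.06 − (0.0592/2)(6.301) = 1.060 − 0.187 = 0.873 V.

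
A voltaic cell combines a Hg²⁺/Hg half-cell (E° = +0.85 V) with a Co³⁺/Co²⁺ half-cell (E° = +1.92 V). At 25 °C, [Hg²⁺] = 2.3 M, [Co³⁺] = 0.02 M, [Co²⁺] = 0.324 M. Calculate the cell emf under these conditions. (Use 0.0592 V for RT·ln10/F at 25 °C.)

The Co³⁺/Co²⁺ couple has the higher reduction potential and acts as the cathode, so E°_cell = +1.92 − (+0.85) = 1.07 V.
Balancing electrons gives n = 2; the reaction quotient is Q = [Hg²⁺]·[Co²⁺]^2/[Co³⁺]^2 = 604.
At 25 °C, E = E° − (0.0592/n) log Q = 1.07 − (0.0592/2)(2.781) = 1.070 − 0.082 = 0.988 V.

0.988 V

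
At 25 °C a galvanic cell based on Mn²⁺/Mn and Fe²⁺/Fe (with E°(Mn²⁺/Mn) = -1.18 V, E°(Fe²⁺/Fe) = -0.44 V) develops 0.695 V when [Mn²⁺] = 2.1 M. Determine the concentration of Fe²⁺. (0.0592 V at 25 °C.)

0.063 M

From the Nernst equation, log Q = n(E° − E)/0.0592 = 2(0.74 − 0.695)/0.0592 = 1.520, so Q = 33.1.
With Q = [Mn²⁺]/[Fe²⁺] and the known concentrations, [Fe²⁺] in the denominator gives [Fe²⁺] = 0.063 M.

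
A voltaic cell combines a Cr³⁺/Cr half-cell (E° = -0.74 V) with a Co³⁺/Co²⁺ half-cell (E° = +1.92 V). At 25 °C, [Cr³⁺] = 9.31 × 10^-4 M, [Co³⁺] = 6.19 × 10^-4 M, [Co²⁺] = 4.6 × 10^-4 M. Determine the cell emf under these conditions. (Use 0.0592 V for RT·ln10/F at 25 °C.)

The Co³⁺/Co²⁺ couple has the higher reduction potential and acts as the cathode, so E°_cell = +1.92 − (-0.74) = 2.66 V.
Balancing electrons gives n = 3; the reaction quotient is Q = [Cr³⁺]·[Co²⁺]^3/[Co³⁺]^3 = 3.82 × 10^-4.
At 25 °C, E = E° − (0.0592/n) log Q = 2.66 − (0.0592/3)(-3.418) = 2.660 + 0.067 = 2.727 V.

2.73 V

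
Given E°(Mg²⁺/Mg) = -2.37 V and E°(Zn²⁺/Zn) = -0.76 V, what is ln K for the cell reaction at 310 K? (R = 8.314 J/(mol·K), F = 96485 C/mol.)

ln K = 120.5

E°_cell = -0.76 − (-2.37) = 1.61 V, with n = 2 electrons transferred.
At equilibrium E = 0, so the Nernst equation gives ln K = nFE°/RT = (2)(96485)(1.61)/((8.314)(310)) = 120.54.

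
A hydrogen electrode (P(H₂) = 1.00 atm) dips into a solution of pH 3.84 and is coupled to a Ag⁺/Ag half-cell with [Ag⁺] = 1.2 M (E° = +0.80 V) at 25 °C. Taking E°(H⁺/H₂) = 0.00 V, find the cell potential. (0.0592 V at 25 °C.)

1.03 V

The Ag⁺/Ag couple is the cathode, so E°_cell = 0.80 V; n = 2.
[H⁺] = 10^(−3.84) = 1.4 × 10^-4 M, and Q = [H⁺]^2 / ([Ag⁺]^2·P(H₂)) = 1.45 × 10^-8.
E = E° − (0.0592/2) log Q = 0.80 − (0.0592/2)(-7.838) = 1.032 V.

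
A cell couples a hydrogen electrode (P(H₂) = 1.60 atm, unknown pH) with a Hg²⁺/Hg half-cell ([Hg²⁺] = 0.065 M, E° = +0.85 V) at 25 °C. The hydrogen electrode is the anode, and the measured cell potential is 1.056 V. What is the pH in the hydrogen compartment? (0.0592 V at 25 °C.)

pH = 3.97

E°_cell = 0.85 V and n = 2.
log Q = n(E° − E)/0.0592 = 2×(0.85 − 1.056)/0.0592 = -6.959.
With Q = [H⁺]^2 / ([Hg²⁺]·P(H₂)), solving for [H⁺] gives log[H⁺] = -3.971, so pH = 3.97.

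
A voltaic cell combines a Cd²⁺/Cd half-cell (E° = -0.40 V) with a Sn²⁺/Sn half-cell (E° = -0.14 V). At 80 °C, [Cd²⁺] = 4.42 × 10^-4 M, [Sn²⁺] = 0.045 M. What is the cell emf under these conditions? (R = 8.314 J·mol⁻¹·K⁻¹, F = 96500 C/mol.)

The Sn²⁺/Sn couple has the higher reduction potential and acts as the cathode, so E°_cell = -0.14 − (-0.40) = 0.26 V.
Balancing electrons gives n = 2; the reaction quotient is Q = [Cd²⁺]/[Sn²⁺] = 0.00982.
E = E° − (RT/nF) ln Q = 0.26 − (8.314×353)/(2×96500) × (-4.623) = 0.260 + 0.070 = 0.330 V.

0.330 V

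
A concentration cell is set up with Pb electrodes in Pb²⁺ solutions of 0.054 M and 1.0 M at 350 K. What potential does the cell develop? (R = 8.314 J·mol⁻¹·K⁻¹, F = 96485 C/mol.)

0.044 V

Both half-cells are Pb²⁺/Pb, so E°_cell = 0. The concentrated side is the cathode; the cell reaction moves Pb²⁺ from high to low concentration with n = 2.
Q = [Pb²⁺]_dilute/[Pb²⁺]_conc = 0.054/1.0 = 0.0540.
E = 0 − (RT/nF) ln Q = −((8.314×350)/(2×96485))(-2.919) = 0.0440 V.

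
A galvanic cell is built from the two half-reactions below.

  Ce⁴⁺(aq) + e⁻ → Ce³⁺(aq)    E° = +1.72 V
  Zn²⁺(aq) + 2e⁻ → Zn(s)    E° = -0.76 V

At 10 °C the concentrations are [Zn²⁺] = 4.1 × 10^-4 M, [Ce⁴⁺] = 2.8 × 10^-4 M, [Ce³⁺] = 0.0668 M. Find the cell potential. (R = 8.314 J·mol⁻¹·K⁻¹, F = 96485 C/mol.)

The Ce⁴⁺/Ce³⁺ couple has the higher reduction potential and acts as the cathode, so E°_cell = +1.72 − (-0.76) = 2.48 V.
Balancing electrons gives n = 2; the reaction quotient is Q = [Zn²⁺]·[Ce³⁺]^2/[Ce⁴⁺]^2 = 23.3.
E = E° − (RT/nF) ln Q = 2.48 − (8.314×283)/(2×96485) × (3.150) = 2.480 − 0.038 = 2.442 V.

2.44 V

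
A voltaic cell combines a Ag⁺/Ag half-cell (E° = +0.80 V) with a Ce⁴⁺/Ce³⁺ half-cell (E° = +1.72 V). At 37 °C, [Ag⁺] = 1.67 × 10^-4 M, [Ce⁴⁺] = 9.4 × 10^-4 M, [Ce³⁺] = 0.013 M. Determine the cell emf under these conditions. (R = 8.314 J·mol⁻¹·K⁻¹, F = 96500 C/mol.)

The Ce⁴⁺/Ce³⁺ couple has the higher reduction potential and acts as the cathode, so E°_cell = +1.72 − (+0.80) = 0.92 V.
Balancing electrons gives n = 1; the reaction quotient is Q = [Ag⁺]·[Ce³⁺]/[Ce⁴⁺] = 0.00231.
E = E° − (RT/nF) ln Q = 0.92 − (8.314×310)/(1×96500) × (-6.071) = 0.920 + 0.162 = 1.082 V.

1.08 V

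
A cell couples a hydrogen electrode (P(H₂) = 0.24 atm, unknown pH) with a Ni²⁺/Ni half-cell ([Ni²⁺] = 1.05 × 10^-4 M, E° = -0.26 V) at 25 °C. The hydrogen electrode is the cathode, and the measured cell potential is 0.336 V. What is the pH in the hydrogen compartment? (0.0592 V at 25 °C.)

pH = 1.02

E°_cell = 0.26 V and n = 2.
log Q = n(E° − E)/0.0592 = 2×(0.26 − 0.336)/0.0592 = -2.568.
With Q = [Ni²⁺]·P(H₂) / [H⁺]^2, solving for [H⁺] gives log[H⁺] = -1.016, so pH = 1.02.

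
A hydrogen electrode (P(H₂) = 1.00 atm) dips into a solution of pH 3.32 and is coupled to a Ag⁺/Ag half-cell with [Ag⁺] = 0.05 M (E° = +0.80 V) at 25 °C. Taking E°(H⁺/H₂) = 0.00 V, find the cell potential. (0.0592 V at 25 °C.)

0.92 V

The Ag⁺/Ag couple is the cathode, so E°_cell = 0.80 V; n = 2.
[H⁺] = 10^(−3.32) = 4.8 × 10^-4 M, and Q = [H⁺]^2 / ([Ag⁺]^2·P(H₂)) = 9.16 × 10^-5.
E = E° − (0.0592/2) log Q = 0.80 − (0.0592/2)(-4.038) = 0.920 V.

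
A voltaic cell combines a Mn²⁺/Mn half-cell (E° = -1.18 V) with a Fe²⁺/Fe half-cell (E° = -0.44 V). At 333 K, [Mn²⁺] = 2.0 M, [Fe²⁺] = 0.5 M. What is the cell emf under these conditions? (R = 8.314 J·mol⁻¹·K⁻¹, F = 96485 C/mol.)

The Fe²⁺/Fe couple has the higher reduction potential and acts as the cathode, so E°_cell = -0.44 − (-1.18) = 0.74 V.
Balancing electrons gives n = 2; the reaction quotient is Q = [Mn²⁺]/[Fe²⁺] = 4.00.
E = E° − (RT/nF) ln Q = 0.74 − (8.314×333)/(2×96485) × (1.386) = 0.740 − 0.020 = 0.720 V.

0.720 V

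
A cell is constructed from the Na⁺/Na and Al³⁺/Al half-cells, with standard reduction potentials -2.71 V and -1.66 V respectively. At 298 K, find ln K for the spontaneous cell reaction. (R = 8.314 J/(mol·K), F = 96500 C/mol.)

E°_cell = -1.66 − (-2.71) = 1.05 V, with n = 3 electrons transferred.
At equilibrium E = 0, so the Nernst equation gives ln K = nFE°/RT = (3)(96500)(1.05)/((8.314)(298)) = 122.69.

ln K = 122.7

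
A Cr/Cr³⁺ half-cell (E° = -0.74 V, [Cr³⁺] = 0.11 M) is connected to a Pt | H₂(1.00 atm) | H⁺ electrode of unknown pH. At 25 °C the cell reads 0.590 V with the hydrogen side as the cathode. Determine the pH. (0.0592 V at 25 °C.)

pH = 2.85

E°_cell = 0.74 V and n = 6.
log Q = n(E° − E)/0.0592 = 6×(0.74 − 0.590)/0.0592 = 15.203.
With Q = [Cr³⁺]^2·P(H₂)^3 / [H⁺]^6, solving for [H⁺] gives log[H⁺] = -2.853, so pH = 2.85.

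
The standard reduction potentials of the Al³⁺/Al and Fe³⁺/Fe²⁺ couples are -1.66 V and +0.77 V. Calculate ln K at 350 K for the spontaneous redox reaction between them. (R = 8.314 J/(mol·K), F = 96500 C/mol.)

E°_cell = +0.77 − (-1.66) = 2.43 V, with n = 3 electrons transferred.
At equilibrium E = 0, so the Nernst equation gives ln K = nFE°/RT = (3)(96500)(2.43)/((8.314)(350)) = 241.76.

ln K = 241.8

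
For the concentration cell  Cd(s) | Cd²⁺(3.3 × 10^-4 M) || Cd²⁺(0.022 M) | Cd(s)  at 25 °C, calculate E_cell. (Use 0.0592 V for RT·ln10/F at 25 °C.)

0.054 V

Both half-cells are Cd²⁺/Cd, so E°_cell = 0. The concentrated side is the cathode; the cell reaction moves Cd²⁺ from high to low concentration with n = 2.
Q = [Cd²⁺]_dilute/[Cd²⁺]_conc = 3.3 × 10^-4/0.022 = 0.0150.
E = 0 − (0.0592/2) log Q = −(0.0592/2)(-1.824) = 0.0540 V.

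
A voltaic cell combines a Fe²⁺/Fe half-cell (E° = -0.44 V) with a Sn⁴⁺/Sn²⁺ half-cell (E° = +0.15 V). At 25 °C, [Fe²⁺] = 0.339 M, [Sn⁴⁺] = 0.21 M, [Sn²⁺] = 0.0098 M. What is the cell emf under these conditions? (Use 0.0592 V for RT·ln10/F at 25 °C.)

The Sn⁴⁺/Sn²⁺ couple has the higher reduction potential and acts as the cathode, so E°_cell = +0.15 − (-0.44) = 0.59 V.
Balancing electrons gives n = 2; the reaction quotient is Q = [Fe²⁺]·[Sn²⁺]/[Sn⁴⁺] = 0.0158.
At 25 °C, E = E° − (0.0592/n) log Q = 0.59 − (0.0592/2)(-1.801) = 0.590 + 0.053 = 0.643 V.

0.643 V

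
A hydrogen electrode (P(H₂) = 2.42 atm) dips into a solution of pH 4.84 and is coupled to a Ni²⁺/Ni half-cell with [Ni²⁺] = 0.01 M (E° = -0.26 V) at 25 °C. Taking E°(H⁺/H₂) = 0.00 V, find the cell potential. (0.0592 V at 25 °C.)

0.021 V

The hydrogen couple is the cathode, so E°_cell = 0.26 V; n = 2.
[H⁺] = 10^(−4.84) = 1.4 × 10^-5 M, and Q = [Ni²⁺]·P(H₂) / [H⁺]^2 = 1.16 × 10^8.
E = E° − (0.0592/2) log Q = 0.26 − (0.0592/2)(8.064) = 0.021 V.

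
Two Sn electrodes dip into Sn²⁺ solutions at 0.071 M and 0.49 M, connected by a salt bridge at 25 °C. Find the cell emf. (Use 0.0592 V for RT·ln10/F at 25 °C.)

Both half-cells are Sn²⁺/Sn, so E°_cell = 0. The concentrated side is the cathode; the cell reaction moves Sn²⁺ from high to low concentration with n = 2.
Q = [Sn²⁺]_dilute/[Sn²⁺]_conc = 0.071/0.49 = 0.145.
E = 0 − (0.0592/2) log Q = −(0.0592/2)(-0.839) = 0.0248 V.

0.025 V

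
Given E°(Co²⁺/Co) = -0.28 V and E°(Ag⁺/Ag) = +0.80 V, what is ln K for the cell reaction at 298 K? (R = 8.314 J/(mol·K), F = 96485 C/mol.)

E°_cell = +0.80 − (-0.28) = 1.08 V, with n = 2 electrons transferred.
At equilibrium E = 0, so the Nernst equation gives ln K = nFE°/RT = (2)(96485)(1.08)/((8.314)(298)) = 84.12.

ln K = 84.1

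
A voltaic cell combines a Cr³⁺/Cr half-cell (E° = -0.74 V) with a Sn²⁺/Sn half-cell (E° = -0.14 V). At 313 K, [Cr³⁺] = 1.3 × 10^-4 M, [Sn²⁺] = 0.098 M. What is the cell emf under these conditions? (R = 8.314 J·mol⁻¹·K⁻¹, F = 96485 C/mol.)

0.649 V

The Sn²⁺/Sn couple has the higher reduction potential and acts as the cathode, so E°_cell = -0.14 − (-0.74) = 0.60 V.
Balancing electrons gives n = 6; the reaction quotient is Q = [Cr³⁺]^2/[Sn²⁺]^3 = 1.8 × 10^-5.
E = E° − (RT/nF) ln Q = 0.60 − (8.314×313)/(6×96485) × (-10.928) = 0.600 + 0.049 = 0.649 V.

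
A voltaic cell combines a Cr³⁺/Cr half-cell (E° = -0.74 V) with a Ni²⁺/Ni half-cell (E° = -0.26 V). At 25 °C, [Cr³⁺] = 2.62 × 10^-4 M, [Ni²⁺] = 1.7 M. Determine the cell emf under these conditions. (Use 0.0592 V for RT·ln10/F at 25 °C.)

The Ni²⁺/Ni couple has the higher reduction potential and acts as the cathode, so E°_cell = -0.26 − (-0.74) = 0.48 V.
Balancing electrons gives n = 6; the reaction quotient is Q = [Cr³⁺]^2/[Ni²⁺]^3 = 1.4 × 10^-8.
At 25 °C, E = E° − (0.0592/n) log Q = 0.48 − (0.0592/6)(-7.855) = 0.480 + 0.078 = 0.558 V.

0.558 V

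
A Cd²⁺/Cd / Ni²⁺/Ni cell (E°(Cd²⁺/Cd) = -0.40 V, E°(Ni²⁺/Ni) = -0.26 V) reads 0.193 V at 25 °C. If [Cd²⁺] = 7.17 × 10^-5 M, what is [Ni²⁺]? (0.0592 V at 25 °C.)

From the Nernst equation, log Q = n(E° − E)/0.0592 = 2(0.14 − 0.193)/0.0592 = -1.791, so Q = 0.0162.
With Q = [Cd²⁺]/[Ni²⁺] and the known concentrations, [Ni²⁺] in the denominator gives [Ni²⁺] = 0.0044 M.

0.0044 M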